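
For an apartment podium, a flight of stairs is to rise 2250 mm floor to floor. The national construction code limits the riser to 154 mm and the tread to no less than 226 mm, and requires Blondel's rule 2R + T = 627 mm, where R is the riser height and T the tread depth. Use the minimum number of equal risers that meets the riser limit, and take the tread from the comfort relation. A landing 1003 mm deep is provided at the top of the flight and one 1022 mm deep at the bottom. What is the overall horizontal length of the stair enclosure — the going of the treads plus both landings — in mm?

At most 154 each: 2250/154 = 14.61, giving 15 risers.
R = 2250 ÷ 15 = 150 mm.
From 2R + T = 627: T = 627 − 300 = 327 mm.
15 risers give 14 treads; going = 14 × 327 = 4578 mm.
Add landings: 4578 + 1003 + 1022 = 6603 mm.

6603 mm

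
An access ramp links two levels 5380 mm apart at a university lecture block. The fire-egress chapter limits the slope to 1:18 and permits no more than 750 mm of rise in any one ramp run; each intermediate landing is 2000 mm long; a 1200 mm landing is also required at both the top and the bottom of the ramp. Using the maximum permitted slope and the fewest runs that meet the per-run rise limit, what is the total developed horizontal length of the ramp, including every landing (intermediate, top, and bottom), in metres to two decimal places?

113.24 m

At most 750 each: 5380/750 = 7.17, giving 8 ramp runs. That means 7 intermediate landings.
Ramp run (horizontal) at 1:18: 5380 × 18 = 96840 mm.
Intermediate landings: 7 × 2000 = 14000 mm.
Top and bottom landings: 2 × 1200 = 2400 mm.
Total = 96840 + 14000 + 2400 = 113240 mm.
= 113.24 m.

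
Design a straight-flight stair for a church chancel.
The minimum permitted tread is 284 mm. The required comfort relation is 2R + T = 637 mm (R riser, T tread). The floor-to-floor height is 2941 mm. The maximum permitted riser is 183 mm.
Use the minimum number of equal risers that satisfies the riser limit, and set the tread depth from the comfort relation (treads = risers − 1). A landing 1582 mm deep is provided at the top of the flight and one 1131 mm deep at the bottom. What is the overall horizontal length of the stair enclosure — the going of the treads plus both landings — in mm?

At most 183 each: 2941/183 = 16.07, giving 17 risers.
R = 2941 ÷ 17 = 173 mm.
From 2R + T = 637: T = 637 − 346 = 291 mm.
Treads = 17 − 1 = 16; going = 16 × 291 = 4656 mm.
Add landings: 4656 + 1582 + 1131 = 7369 mm.

7369 mm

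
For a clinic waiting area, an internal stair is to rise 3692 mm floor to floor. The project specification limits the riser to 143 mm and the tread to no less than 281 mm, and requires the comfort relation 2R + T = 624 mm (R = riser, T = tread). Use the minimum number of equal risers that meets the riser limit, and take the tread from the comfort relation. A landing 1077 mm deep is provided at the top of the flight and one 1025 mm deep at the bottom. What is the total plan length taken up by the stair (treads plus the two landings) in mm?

⌈3692/143⌉ = 26 risers.
Riser R = 3692 / 26 = 142 mm, within the 143 mm limit.
T = 624 − 2·142 = 340 mm, which satisfies the 281 mm minimum.
Going = (26 − 1) × 340 = 8500 mm.
Enclosure = 8500 + 1077 + 1025 = 10602 mm.

10602 mm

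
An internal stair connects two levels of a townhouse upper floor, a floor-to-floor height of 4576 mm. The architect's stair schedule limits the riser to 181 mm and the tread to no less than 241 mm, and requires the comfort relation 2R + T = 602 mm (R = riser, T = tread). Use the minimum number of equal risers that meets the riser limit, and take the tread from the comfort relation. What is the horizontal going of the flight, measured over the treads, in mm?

4576 / 181 = 25.282 → round up to 26 risers.
Each riser is 4576/26 = 176 mm (≤ 181 mm).
Tread T = 602 − 2 × 176 = 250 mm (≥ 241 mm).
26 risers give 25 treads; going = 25 × 250 = 6250 mm.

6250 mm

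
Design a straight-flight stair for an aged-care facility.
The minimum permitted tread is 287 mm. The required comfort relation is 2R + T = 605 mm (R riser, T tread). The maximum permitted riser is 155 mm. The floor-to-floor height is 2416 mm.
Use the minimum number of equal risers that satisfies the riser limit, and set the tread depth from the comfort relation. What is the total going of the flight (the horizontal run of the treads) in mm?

4545 mm

At most 155 each: 2416/155 = 15.59, giving 16 risers.
Each riser is 2416/16 = 151 mm (≤ 155 mm).
Tread T = 605 − 2 × 151 = 303 mm (≥ 287 mm).
16 risers give 15 treads; going = 15 × 303 = 4545 mm.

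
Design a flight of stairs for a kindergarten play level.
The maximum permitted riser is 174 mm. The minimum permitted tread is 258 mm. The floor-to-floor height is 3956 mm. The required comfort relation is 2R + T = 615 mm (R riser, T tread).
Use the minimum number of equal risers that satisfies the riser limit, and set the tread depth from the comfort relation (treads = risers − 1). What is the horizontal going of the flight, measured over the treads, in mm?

3956 / 174 = 22.736 → round up to 23 risers.
Riser R = 3956 / 23 = 172 mm, within the 174 mm limit.
From 2R + T = 615: T = 615 − 344 = 271 mm.
Going = (23 − 1) × 271 = 5962 mm.

5962 mm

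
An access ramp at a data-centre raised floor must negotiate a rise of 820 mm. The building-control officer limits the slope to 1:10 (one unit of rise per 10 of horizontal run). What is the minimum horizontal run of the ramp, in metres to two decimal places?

8.20 m

Run = rise × 10 = 820 × 10 = 8200 mm.
8200 mm = 8.20 m.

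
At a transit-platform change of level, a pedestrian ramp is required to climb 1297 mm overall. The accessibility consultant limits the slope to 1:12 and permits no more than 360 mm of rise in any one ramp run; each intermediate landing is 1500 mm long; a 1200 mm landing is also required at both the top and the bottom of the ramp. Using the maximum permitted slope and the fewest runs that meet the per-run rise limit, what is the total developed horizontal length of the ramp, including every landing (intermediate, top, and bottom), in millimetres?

22464 mm

At most 360 each: 1297/360 = 3.60, giving 4 ramp runs. That means 3 intermediate landings.
Horizontal run for 1297 mm of rise at 1:12 is 1297 × 12 = 15564 mm.
3 intermediate landings contribute 3 × 1500 = 4500 mm.
Top and bottom landings: 2 × 1200 = 2400 mm.
Total = 15564 + 4500 + 2400 = 22464 mm.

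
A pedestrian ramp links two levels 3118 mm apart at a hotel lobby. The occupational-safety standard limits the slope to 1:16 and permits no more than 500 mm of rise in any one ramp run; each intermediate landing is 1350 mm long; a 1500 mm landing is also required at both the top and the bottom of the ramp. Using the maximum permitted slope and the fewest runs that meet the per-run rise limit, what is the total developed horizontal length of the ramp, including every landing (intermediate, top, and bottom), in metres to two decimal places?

60.99 m

⌈3118/500⌉ = 7 ramp runs. That means 6 intermediate landings.
Ramp run (horizontal) at 1:16: 3118 × 16 = 49888 mm.
6 intermediate landings contribute 6 × 1350 = 8100 mm.
Top and bottom landings: 2 × 1500 = 3000 mm.
Total = 49888 + 8100 + 3000 = 60988 mm.
= 60.99 m.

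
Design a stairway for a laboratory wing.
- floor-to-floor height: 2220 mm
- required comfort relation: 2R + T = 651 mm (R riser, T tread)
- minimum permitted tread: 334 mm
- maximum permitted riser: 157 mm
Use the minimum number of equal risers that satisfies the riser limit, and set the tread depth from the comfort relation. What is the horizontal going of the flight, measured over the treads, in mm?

4970 mm

⌈2220/157⌉ = 15 risers.
Each riser is 2220/15 = 148 mm (≤ 157 mm).
Tread T = 651 − 2 × 148 = 355 mm (≥ 334 mm).
15 risers give 14 treads; going = 14 × 355 = 4970 mm.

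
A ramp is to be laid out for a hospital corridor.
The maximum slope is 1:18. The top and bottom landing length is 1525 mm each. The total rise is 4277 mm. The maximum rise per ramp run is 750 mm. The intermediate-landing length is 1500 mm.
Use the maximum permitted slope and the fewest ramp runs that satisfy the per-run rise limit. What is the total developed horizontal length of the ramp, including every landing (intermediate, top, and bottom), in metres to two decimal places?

At most 750 each: 4277/750 = 5.70, giving 6 ramp runs. That means 5 intermediate landings.
Ramp run (horizontal) at 1:18: 4277 × 18 = 76986 mm.
5 intermediate landings contribute 5 × 1500 = 7500 mm.
Top and bottom landings: 2 × 1525 = 3050 mm.
Total = 76986 + 7500 + 3050 = 87536 mm.
= 87.54 m.

87.54 m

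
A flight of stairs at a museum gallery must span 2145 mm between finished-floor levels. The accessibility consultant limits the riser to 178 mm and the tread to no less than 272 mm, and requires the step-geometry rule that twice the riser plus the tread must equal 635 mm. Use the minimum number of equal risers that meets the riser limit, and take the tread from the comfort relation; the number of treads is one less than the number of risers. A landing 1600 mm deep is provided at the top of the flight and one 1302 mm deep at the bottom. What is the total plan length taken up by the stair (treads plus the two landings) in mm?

2145 / 178 = 12.05, so 13 risers are needed.
R = 2145 ÷ 13 = 165 mm.
T = 635 − 2·165 = 305 mm, which satisfies the 272 mm minimum.
13 risers give 12 treads; going = 12 × 305 = 3660 mm.
Enclosure = 3660 + 1600 + 1302 = 6562 mm.

6562 mm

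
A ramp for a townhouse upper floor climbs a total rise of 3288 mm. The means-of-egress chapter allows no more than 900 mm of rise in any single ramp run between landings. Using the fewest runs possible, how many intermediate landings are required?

3288 / 900 = 3.65, so 4 ramp runs are needed.
4 runs are separated by 3 intermediate landings.

3 intermediate landings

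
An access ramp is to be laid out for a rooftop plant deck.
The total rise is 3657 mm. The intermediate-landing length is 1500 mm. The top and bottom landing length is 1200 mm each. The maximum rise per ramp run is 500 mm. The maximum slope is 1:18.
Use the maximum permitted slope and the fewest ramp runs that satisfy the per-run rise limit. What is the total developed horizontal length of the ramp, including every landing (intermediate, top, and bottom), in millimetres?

⌈3657/500⌉ = 8 ramp runs. That means 7 intermediate landings.
Horizontal run for 3657 mm of rise at 1:18 is 3657 × 18 = 65826 mm.
Intermediate landings: 7 × 1500 = 10500 mm.
Top and bottom landings: 2 × 1200 = 2400 mm.
Total = 65826 + 10500 + 2400 = 78726 mm.

78726 mm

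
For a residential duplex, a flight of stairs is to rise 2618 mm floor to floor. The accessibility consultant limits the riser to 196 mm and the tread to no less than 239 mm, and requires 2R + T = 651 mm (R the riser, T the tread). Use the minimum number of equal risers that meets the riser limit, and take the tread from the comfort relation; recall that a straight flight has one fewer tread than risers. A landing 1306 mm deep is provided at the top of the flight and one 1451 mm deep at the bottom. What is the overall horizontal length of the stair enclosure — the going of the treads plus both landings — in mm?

6358 mm

2618 / 196 = 13.36, so 14 risers are needed.
Each riser is 2618/14 = 187 mm (≤ 196 mm).
From 2R + T = 651: T = 651 − 374 = 277 mm.
Treads = 14 − 1 = 13; going = 13 × 277 = 3601 mm.
Add landings: 3601 + 1306 + 1451 = 6358 mm.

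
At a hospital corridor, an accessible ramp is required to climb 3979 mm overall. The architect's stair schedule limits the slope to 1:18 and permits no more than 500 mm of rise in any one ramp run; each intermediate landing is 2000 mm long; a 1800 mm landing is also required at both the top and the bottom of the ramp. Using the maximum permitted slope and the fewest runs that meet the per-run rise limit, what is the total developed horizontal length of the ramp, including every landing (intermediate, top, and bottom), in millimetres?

⌈3979/500⌉ = 8 ramp runs. That means 7 intermediate landings.
Horizontal run for 3979 mm of rise at 1:18 is 3979 × 18 = 71622 mm.
7 intermediate landings contribute 7 × 2000 = 14000 mm.
Top and bottom landings: 2 × 1800 = 3600 mm.
Total = 71622 + 14000 + 3600 = 89222 mm.

89222 mm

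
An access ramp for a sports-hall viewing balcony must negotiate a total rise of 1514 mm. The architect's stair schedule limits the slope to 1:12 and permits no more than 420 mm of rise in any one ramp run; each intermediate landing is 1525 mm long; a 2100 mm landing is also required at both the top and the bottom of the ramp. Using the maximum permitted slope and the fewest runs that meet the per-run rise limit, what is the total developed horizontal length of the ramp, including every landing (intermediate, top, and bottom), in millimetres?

1514 / 420 = 3.605 → round up to 4 ramp runs. That means 3 intermediate landings.
Ramp run (horizontal) at 1:12: 1514 × 12 = 18168 mm.
3 intermediate landings contribute 3 × 1525 = 4575 mm.
Top and bottom landings: 2 × 2100 = 4200 mm.
Total = 18168 + 4575 + 4200 = 26943 mm.

26943 mm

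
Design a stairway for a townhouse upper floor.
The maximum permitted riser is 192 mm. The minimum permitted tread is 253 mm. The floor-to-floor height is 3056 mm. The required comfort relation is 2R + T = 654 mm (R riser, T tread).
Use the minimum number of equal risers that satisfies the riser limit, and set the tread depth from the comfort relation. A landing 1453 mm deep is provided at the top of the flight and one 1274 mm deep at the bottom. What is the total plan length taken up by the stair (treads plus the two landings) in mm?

3056 / 192 = 15.92, so 16 risers are needed.
R = 3056 ÷ 16 = 191 mm.
T = 654 − 2·191 = 272 mm, which satisfies the 253 mm minimum.
Going = (16 − 1) × 272 = 4080 mm.
Enclosure = 4080 + 1453 + 1274 = 6807 mm.

6807 mm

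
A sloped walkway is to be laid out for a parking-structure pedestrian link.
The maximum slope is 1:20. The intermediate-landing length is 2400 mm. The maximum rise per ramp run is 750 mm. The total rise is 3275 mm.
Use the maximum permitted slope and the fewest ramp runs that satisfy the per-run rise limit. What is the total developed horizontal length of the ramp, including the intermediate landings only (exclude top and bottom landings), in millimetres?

3275 / 750 = 4.37, so 5 ramp runs are needed. That means 4 intermediate landings.
Horizontal run for 3275 mm of rise at 1:20 is 3275 × 20 = 65500 mm.
Intermediate landings: 4 × 2400 = 9600 mm.
Total developed length = 65500 + 9600 = 75100 mm.

75100 mm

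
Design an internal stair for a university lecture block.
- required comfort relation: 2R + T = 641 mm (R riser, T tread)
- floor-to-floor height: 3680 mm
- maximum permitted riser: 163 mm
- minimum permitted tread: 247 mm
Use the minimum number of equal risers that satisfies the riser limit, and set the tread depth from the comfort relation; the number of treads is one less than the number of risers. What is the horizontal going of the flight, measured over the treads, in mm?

7062 mm

3680 / 163 = 22.58, so 23 risers are needed.
Each riser is 3680/23 = 160 mm (≤ 163 mm).
Tread T = 641 − 2 × 160 = 321 mm (≥ 247 mm).
Treads = 23 − 1 = 22; going = 22 × 321 = 7062 mm.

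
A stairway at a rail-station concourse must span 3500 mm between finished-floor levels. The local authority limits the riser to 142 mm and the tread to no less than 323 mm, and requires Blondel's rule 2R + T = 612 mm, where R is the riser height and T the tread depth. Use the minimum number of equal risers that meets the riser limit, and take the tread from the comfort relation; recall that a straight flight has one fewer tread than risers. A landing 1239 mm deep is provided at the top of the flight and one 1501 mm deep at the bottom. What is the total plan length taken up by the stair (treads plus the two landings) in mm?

10708 mm

3500 / 142 = 24.648 → round up to 25 risers.
Riser R = 3500 / 25 = 140 mm, within the 142 mm limit.
From 2R + T = 612: T = 612 − 280 = 332 mm.
25 risers give 24 treads; going = 24 × 332 = 7968 mm.
Add landings: 7968 + 1239 + 1501 = 10708 mm.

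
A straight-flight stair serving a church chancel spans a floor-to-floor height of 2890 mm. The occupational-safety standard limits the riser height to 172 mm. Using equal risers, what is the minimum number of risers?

At most 172 each: 2890/172 = 16.80, giving 17 risers.

17 risers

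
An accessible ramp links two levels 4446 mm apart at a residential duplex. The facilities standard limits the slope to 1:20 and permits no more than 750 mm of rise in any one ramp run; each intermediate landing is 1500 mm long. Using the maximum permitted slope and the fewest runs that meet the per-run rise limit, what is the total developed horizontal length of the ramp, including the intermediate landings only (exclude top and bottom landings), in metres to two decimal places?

At most 750 each: 4446/750 = 5.93, giving 6 ramp runs. That means 5 intermediate landings.
Ramp run (horizontal) at 1:20: 4446 × 20 = 88920 mm.
5 intermediate landings contribute 5 × 1500 = 7500 mm.
Total developed length = 88920 + 7500 = 96420 mm.
= 96.42 m.

96.42 m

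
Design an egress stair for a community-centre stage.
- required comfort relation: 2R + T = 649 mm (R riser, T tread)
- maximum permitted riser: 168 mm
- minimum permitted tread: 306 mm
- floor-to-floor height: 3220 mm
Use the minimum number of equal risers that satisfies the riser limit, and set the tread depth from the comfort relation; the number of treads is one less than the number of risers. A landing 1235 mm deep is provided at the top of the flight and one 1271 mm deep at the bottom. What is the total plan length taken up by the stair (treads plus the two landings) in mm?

3220 / 168 = 19.167 → round up to 20 risers.
R = 3220 ÷ 20 = 161 mm.
Tread T = 649 − 2 × 161 = 327 mm (≥ 306 mm).
20 risers give 19 treads; going = 19 × 327 = 6213 mm.
Enclosure = 6213 + 1235 + 1271 = 8719 mm.

8719 mm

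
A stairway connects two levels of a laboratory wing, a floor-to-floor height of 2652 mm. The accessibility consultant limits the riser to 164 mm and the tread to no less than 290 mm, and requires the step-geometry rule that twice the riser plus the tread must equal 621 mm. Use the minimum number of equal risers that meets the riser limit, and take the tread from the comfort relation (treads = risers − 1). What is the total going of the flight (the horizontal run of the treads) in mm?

4944 mm

⌈2652/164⌉ = 17 risers.
Riser R = 2652 / 17 = 156 mm, within the 164 mm limit.
Tread T = 621 − 2 × 156 = 309 mm (≥ 290 mm).
Treads = 17 − 1 = 16; going = 16 × 309 = 4944 mm.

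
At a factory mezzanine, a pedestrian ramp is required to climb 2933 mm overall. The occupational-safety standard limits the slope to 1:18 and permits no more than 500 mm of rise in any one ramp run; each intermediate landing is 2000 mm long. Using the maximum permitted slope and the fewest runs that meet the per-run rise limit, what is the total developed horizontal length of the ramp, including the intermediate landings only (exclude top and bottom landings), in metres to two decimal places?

⌈2933/500⌉ = 6 ramp runs. That means 5 intermediate landings.
Ramp run (horizontal) at 1:18: 2933 × 18 = 52794 mm.
Intermediate landings: 5 × 2000 = 10000 mm.
Developed length = 52794 + 10000 = 62794 mm.
= 62.79 m.

62.79 m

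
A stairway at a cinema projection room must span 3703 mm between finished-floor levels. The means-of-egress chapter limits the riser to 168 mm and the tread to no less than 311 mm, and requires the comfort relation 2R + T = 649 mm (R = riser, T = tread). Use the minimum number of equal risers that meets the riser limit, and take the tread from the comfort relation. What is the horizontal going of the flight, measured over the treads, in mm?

7194 mm

At most 168 each: 3703/168 = 22.04, giving 23 risers.
Riser R = 3703 / 23 = 161 mm, within the 168 mm limit.
From 2R + T = 649: T = 649 − 322 = 327 mm.
23 risers give 22 treads; going = 22 × 327 = 7194 mm.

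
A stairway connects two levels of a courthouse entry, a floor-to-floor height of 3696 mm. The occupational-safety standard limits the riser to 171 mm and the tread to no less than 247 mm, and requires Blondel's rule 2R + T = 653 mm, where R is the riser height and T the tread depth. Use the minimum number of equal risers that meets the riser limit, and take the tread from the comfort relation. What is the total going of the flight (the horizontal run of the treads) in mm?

3696 / 171 = 21.61, so 22 risers are needed.
Each riser is 3696/22 = 168 mm (≤ 171 mm).
From 2R + T = 653: T = 653 − 336 = 317 mm.
Treads = 22 − 1 = 21; going = 21 × 317 = 6657 mm.

6657 mm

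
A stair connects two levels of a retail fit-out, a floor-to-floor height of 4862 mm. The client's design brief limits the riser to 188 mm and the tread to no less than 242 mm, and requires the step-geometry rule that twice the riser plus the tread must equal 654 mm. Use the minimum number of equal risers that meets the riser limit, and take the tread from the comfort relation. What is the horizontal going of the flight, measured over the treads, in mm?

7000 mm

At most 188 each: 4862/188 = 25.86, giving 26 risers.
Riser R = 4862 / 26 = 187 mm, within the 188 mm limit.
T = 654 − 2·187 = 280 mm, which satisfies the 242 mm minimum.
26 risers give 25 treads; going = 25 × 280 = 7000 mm.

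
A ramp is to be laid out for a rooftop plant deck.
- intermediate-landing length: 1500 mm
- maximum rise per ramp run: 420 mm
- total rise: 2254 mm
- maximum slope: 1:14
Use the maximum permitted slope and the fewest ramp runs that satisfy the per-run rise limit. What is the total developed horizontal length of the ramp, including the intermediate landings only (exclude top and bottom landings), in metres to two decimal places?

2254 / 420 = 5.37, so 6 ramp runs are needed. That means 5 intermediate landings.
Ramp run (horizontal) at 1:14: 2254 × 14 = 31556 mm.
5 intermediate landings contribute 5 × 1500 = 7500 mm.
Total developed length = 31556 + 7500 = 39056 mm.
= 39.06 m.

39.06 m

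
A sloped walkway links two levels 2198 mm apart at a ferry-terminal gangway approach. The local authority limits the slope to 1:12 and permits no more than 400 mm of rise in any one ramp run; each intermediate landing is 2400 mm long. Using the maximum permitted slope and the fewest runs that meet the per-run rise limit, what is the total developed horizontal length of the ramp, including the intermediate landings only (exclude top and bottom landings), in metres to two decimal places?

2198 / 400 = 5.50, so 6 ramp runs are needed. That means 5 intermediate landings.
Ramp run (horizontal) at 1:12: 2198 × 12 = 26376 mm.
Intermediate landings: 5 × 2400 = 12000 mm.
Developed length = 26376 + 12000 = 38376 mm.
= 38.38 m.

38.38 m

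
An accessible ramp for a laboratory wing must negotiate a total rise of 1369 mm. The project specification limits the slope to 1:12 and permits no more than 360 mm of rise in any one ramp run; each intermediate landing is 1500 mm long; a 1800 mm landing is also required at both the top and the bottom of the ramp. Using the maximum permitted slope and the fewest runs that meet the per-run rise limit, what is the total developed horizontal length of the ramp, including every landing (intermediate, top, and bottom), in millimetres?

1369 / 360 = 3.803 → round up to 4 ramp runs. That means 3 intermediate landings.
Ramp run (horizontal) at 1:12: 1369 × 12 = 16428 mm.
3 intermediate landings contribute 3 × 1500 = 4500 mm.
Top and bottom landings: 2 × 1800 = 3600 mm.
Total = 16428 + 4500 + 3600 = 24528 mm.

24528 mm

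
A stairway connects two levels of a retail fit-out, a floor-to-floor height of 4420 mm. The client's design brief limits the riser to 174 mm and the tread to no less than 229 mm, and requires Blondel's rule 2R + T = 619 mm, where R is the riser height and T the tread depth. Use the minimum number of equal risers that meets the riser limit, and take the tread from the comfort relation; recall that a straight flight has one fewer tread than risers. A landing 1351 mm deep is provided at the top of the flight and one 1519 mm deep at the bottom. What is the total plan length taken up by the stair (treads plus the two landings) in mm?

⌈4420/174⌉ = 26 risers.
R = 4420 ÷ 26 = 170 mm.
T = 619 − 2·170 = 279 mm, which satisfies the 229 mm minimum.
Going = (26 − 1) × 279 = 6975 mm.
Add landings: 6975 + 1351 + 1519 = 9845 mm.

9845 mm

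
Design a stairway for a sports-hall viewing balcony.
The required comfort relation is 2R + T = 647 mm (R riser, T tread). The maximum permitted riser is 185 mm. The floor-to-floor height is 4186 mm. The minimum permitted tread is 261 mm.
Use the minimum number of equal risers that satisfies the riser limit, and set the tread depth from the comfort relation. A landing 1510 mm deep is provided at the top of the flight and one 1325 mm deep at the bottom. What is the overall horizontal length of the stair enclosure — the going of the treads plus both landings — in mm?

9061 mm

⌈4186/185⌉ = 23 risers.
R = 4186 ÷ 23 = 182 mm.
Tread T = 647 − 2 × 182 = 283 mm (≥ 261 mm).
Treads = 23 − 1 = 22; going = 22 × 283 = 6226 mm.
Enclosure = 6226 + 1510 + 1325 = 9061 mm.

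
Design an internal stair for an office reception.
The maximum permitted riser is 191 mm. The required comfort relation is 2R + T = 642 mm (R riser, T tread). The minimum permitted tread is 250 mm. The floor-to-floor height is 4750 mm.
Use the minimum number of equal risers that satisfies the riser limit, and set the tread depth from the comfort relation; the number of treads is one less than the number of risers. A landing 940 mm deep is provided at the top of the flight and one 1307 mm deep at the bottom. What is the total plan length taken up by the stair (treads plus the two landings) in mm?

⌈4750/191⌉ = 25 risers.
Riser R = 4750 / 25 = 190 mm, within the 191 mm limit.
Tread T = 642 − 2 × 190 = 262 mm (≥ 250 mm).
Treads = 25 − 1 = 24; going = 24 × 262 = 6288 mm.
Add landings: 6288 + 940 + 1307 = 8535 mm.

8535 mm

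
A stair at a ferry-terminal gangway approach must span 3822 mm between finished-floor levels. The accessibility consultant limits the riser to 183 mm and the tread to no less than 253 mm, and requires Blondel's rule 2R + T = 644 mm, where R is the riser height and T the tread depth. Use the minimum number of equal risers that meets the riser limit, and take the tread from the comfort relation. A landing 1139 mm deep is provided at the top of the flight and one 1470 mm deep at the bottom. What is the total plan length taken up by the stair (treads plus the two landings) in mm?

8209 mm

3822 / 183 = 20.89, so 21 risers are needed.
R = 3822 ÷ 21 = 182 mm.
Tread T = 644 − 2 × 182 = 280 mm (≥ 253 mm).
21 risers give 20 treads; going = 20 × 280 = 5600 mm.
Add landings: 5600 + 1139 + 1470 = 8209 mm.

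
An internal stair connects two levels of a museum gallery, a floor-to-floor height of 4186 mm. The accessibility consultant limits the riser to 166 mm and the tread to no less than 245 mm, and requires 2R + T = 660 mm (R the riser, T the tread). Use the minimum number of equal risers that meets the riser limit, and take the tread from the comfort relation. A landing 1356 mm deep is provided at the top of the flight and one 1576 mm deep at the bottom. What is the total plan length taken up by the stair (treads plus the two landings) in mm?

11382 mm

4186 / 166 = 25.22, so 26 risers are needed.
Riser R = 4186 / 26 = 161 mm, within the 166 mm limit.
T = 660 − 2·161 = 338 mm, which satisfies the 245 mm minimum.
Treads = 26 − 1 = 25; going = 25 × 338 = 8450 mm.
Add landings: 8450 + 1356 + 1576 = 11382 mm.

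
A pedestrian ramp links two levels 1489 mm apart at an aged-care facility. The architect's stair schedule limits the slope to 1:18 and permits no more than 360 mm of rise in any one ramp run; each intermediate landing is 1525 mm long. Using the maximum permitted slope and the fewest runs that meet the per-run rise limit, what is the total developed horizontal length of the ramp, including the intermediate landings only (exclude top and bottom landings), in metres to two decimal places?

32.90 m

1489 / 360 = 4.14, so 5 ramp runs are needed. That means 4 intermediate landings.
Ramp run (horizontal) at 1:18: 1489 × 18 = 26802 mm.
Intermediate landings: 4 × 1525 = 6100 mm.
Total developed length = 26802 + 6100 = 32902 mm.
= 32.90 m.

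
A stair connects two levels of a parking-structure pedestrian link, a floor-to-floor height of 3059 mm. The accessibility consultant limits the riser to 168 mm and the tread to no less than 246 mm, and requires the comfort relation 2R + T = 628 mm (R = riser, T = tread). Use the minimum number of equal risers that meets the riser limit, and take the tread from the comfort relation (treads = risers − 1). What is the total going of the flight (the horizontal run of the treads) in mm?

5508 mm

⌈3059/168⌉ = 19 risers.
Riser R = 3059 / 19 = 161 mm, within the 168 mm limit.
T = 628 − 2·161 = 306 mm, which satisfies the 246 mm minimum.
Going = (19 − 1) × 306 = 5508 mm.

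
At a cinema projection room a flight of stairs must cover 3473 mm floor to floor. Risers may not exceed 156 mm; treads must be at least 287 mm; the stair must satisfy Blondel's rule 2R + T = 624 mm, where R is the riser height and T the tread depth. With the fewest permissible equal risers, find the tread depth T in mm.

322 mm

⌈3473/156⌉ = 23 risers.
Riser R = 3473 / 23 = 151 mm, within the 156 mm limit.
T = 624 − 2·151 = 322 mm, which satisfies the 287 mm minimum.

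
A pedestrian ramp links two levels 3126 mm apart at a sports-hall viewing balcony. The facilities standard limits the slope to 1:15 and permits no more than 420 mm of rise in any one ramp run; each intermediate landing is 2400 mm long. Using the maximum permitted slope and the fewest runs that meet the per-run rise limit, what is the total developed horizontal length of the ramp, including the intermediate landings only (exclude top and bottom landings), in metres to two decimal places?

3126 / 420 = 7.443 → round up to 8 ramp runs. That means 7 intermediate landings.
Horizontal run for 3126 mm of rise at 1:15 is 3126 × 15 = 46890 mm.
7 intermediate landings contribute 7 × 2400 = 16800 mm.
Developed length = 46890 + 16800 = 63690 mm.
= 63.69 m.

63.69 m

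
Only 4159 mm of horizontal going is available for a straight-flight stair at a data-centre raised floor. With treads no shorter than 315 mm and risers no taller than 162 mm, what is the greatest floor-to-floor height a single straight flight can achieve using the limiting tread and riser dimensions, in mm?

4159 / 315 = 13.20, so 13 treads fit.
Risers = treads + 1 = 14.
Maximum height = 14 × 162 = 2268 mm.

2268 mm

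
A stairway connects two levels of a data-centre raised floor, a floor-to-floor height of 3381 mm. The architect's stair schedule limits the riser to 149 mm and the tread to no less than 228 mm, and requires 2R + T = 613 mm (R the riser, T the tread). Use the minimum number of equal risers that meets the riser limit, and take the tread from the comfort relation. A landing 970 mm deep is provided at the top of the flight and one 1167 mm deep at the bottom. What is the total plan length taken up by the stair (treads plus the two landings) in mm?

9155 mm

3381 / 149 = 22.69, so 23 risers are needed.
R = 3381 ÷ 23 = 147 mm.
T = 613 − 2·147 = 319 mm, which satisfies the 228 mm minimum.
Going = (23 − 1) × 319 = 7018 mm.
Add landings: 7018 + 970 + 1167 = 9155 mm.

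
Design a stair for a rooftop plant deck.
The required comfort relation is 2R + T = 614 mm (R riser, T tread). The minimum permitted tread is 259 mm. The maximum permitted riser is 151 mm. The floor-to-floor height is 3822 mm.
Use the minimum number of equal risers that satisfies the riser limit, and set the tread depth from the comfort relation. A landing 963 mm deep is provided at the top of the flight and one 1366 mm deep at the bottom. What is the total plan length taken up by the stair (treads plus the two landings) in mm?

3822 / 151 = 25.31, so 26 risers are needed.
Each riser is 3822/26 = 147 mm (≤ 151 mm).
From 2R + T = 614: T = 614 − 294 = 320 mm.
Treads = 26 − 1 = 25; going = 25 × 320 = 8000 mm.
Enclosure = 8000 + 963 + 1366 = 10329 mm.

10329 mm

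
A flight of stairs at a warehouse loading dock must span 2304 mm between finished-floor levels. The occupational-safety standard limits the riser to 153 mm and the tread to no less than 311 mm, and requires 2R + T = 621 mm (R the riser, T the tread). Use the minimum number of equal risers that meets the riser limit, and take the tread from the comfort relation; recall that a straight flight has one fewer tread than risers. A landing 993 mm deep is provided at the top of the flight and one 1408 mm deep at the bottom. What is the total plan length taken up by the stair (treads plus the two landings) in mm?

7396 mm

⌈2304/153⌉ = 16 risers.
Each riser is 2304/16 = 144 mm (≤ 153 mm).
T = 621 − 2·144 = 333 mm, which satisfies the 311 mm minimum.
16 risers give 15 treads; going = 15 × 333 = 4995 mm.
Add landings: 4995 + 993 + 1408 = 7396 mm.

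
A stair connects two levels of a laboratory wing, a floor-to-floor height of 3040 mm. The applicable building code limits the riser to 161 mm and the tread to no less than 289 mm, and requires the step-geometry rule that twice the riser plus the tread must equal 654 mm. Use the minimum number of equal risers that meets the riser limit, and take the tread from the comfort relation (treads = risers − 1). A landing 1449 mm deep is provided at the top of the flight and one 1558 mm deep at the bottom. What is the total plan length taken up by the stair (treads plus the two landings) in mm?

3040 / 161 = 18.882 → round up to 19 risers.
R = 3040 ÷ 19 = 160 mm.
T = 654 − 2·160 = 334 mm, which satisfies the 289 mm minimum.
Going = (19 − 1) × 334 = 6012 mm.
Add landings: 6012 + 1449 + 1558 = 9019 mm.

9019 mm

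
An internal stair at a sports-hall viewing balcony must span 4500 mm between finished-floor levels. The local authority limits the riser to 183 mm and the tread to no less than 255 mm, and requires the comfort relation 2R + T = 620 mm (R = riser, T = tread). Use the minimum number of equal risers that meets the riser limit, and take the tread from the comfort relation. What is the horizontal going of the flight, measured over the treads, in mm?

6240 mm

⌈4500/183⌉ = 25 risers.
Riser R = 4500 / 25 = 180 mm, within the 183 mm limit.
From 2R + T = 620: T = 620 − 360 = 260 mm.
Going = (25 − 1) × 260 = 6240 mm.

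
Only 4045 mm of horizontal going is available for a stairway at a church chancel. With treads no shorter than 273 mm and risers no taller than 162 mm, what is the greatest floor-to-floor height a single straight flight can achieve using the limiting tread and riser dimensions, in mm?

2430 mm

Treads that fit: ⌊4045 / 273⌋ = 14.
Risers = treads + 1 = 15.
Maximum height = 15 × 162 = 2430 mm.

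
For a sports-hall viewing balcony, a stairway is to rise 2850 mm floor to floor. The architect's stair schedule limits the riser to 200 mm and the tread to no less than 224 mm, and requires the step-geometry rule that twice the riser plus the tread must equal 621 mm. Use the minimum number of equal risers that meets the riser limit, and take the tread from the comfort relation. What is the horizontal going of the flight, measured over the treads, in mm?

2850 / 200 = 14.250 → round up to 15 risers.
Each riser is 2850/15 = 190 mm (≤ 200 mm).
Tread T = 621 − 2 × 190 = 241 mm (≥ 224 mm).
15 risers give 14 treads; going = 14 × 241 = 3374 mm.

3374 mm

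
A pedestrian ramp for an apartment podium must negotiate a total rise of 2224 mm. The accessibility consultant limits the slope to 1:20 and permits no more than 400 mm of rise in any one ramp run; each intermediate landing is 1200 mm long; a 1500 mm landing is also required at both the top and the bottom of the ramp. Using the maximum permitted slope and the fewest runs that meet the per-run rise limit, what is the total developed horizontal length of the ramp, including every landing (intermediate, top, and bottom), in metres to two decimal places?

53.48 m

⌈2224/400⌉ = 6 ramp runs. That means 5 intermediate landings.
Horizontal run for 2224 mm of rise at 1:20 is 2224 × 20 = 44480 mm.
Intermediate landings: 5 × 1200 = 6000 mm.
Top and bottom landings: 2 × 1500 = 3000 mm.
Total = 44480 + 6000 + 3000 = 53480 mm.
= 53.48 m.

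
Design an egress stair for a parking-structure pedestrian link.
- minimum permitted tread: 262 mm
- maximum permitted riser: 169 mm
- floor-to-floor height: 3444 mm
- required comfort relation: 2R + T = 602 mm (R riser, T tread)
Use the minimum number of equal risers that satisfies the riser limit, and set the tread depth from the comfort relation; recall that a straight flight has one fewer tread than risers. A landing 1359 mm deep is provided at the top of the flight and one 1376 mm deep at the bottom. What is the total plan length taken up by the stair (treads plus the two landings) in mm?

8215 mm

3444 / 169 = 20.379 → round up to 21 risers.
R = 3444 ÷ 21 = 164 mm.
T = 602 − 2·164 = 274 mm, which satisfies the 262 mm minimum.
Treads = 21 − 1 = 20; going = 20 × 274 = 5480 mm.
Add landings: 5480 + 1359 + 1376 = 8215 mm.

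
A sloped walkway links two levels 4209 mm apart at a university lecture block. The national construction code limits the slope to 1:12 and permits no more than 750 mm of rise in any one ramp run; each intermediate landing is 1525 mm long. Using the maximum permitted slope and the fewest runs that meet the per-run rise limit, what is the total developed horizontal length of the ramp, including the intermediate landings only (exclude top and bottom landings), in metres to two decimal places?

4209 / 750 = 5.612 → round up to 6 ramp runs. That means 5 intermediate landings.
Ramp run (horizontal) at 1:12: 4209 × 12 = 50508 mm.
Intermediate landings: 5 × 1525 = 7625 mm.
Developed length = 50508 + 7625 = 58133 mm.
= 58.13 m.

58.13 m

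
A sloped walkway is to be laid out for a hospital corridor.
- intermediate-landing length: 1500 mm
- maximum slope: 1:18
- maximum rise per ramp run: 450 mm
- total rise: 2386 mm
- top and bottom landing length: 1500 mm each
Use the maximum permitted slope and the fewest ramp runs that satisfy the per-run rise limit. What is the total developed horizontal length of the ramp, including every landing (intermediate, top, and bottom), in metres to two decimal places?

⌈2386/450⌉ = 6 ramp runs. That means 5 intermediate landings.
Ramp run (horizontal) at 1:18: 2386 × 18 = 42948 mm.
Intermediate landings: 5 × 1500 = 7500 mm.
Top and bottom landings: 2 × 1500 = 3000 mm.
Total = 42948 + 7500 + 3000 = 53448 mm.
= 53.45 m.

53.45 m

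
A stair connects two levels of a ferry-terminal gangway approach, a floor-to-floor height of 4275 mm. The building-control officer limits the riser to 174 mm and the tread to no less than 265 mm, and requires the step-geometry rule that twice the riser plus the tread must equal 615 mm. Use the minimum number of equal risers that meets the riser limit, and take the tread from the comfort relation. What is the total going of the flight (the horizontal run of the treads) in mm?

6552 mm

4275 / 174 = 24.57, so 25 risers are needed.
Riser R = 4275 / 25 = 171 mm, within the 174 mm limit.
From 2R + T = 615: T = 615 − 342 = 273 mm.
25 risers give 24 treads; going = 24 × 273 = 6552 mm.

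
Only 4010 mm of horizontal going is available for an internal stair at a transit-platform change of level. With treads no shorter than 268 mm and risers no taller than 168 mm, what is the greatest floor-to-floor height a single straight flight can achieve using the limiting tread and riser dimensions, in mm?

4010 / 268 = 14.96, so 14 treads fit.
Risers = treads + 1 = 15.
Maximum height = 15 × 168 = 2520 mm.

2520 mm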